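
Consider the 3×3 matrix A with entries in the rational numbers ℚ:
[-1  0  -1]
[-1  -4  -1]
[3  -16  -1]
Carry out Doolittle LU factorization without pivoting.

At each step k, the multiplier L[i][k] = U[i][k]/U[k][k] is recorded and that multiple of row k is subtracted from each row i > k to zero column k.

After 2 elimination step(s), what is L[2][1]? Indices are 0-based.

L[2][1] = 4

[col 0] pivot -1
  R1 -= 1*R0 → (0, -4, 0)  (L[1][0] := 1)
  R2 -= -3*R0 → (0, -16, -4)  (L[2][0] := -3)
[col 1] pivot -4
  R2 -= 4*R1 → (0, 0, -4)  (L[2][1] := 4)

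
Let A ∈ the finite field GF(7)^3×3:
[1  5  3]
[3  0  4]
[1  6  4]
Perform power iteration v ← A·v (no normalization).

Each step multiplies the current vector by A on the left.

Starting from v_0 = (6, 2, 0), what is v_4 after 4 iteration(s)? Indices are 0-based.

v_0 = (6, 2, 0).
v_1 = A·v_0 = (2, 4, 4).
v_2 = A·v_1 = (6, 1, 0).
v_3 = A·v_2 = (4, 4, 5).
v_4 = A·v_3 = (4, 4, 6).

v_4 = (4, 4, 6)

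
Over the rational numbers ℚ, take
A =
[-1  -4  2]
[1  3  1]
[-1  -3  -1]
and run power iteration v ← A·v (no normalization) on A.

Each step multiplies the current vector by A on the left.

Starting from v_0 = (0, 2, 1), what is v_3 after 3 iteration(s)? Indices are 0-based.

v_0 = (0, 2, 1).
v_1 = A·v_0 = (-6, 7, -7).
v_2 = A·v_1 = (-36, 8, -8).
v_3 = A·v_2 = (-12, -20, 20).

v_3 = (-12, -20, 20)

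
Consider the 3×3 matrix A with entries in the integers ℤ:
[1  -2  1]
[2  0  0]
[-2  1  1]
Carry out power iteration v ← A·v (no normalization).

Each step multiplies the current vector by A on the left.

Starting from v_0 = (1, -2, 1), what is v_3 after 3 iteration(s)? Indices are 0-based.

v_0 = (1, -2, 1).
v_1 = A·v_0 = (6, 2, -3).
v_2 = A·v_1 = (-1, 12, -13).
v_3 = A·v_2 = (-38, -2, 1).

v_3 = (-38, -2, 1)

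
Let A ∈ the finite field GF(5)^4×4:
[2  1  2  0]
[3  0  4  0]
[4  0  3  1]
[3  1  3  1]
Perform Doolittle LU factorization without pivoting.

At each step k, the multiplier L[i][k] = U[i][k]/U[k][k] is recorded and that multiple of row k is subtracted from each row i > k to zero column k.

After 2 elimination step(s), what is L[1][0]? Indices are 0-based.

[col 0] pivot 2
  R1 -= 4*R0 → (0, 1, 1, 0)  (L[1][0] := 4)
  R2 -= 2*R0 → (0, 3, 4, 1)  (L[2][0] := 2)
  R3 -= 4*R0 → (0, 2, 0, 1)  (L[3][0] := 4)
[col 1] pivot 1
  R2 -= 3*R1 → (0, 0, 1, 1)  (L[2][1] := 3)
  R3 -= 2*R1 → (0, 0, 3, 1)  (L[3][1] := 2)

L[1][0] = 4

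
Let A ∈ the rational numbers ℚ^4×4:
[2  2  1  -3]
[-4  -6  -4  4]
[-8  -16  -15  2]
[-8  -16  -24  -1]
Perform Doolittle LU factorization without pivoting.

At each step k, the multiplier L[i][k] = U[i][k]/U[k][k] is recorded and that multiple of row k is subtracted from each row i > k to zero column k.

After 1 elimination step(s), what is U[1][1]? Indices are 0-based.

U[1][1] = -2

Step 1: pivot at (0,0) is 2.
  row1 ← row1 − (-2)·row0  ⇒  L[1][0]=-2, U row1=(0, -2, -2, -2)
  row2 ← row2 − (-4)·row0  ⇒  L[2][0]=-4, U row2=(0, -8, -11, -10)
  row3 ← row3 − (-4)·row0  ⇒  L[3][0]=-4, U row3=(0, -8, -20, -13)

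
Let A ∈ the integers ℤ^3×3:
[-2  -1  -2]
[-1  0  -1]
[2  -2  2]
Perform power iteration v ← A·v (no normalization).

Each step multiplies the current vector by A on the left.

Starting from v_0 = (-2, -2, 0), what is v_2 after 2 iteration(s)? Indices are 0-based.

v_0 = (-2, -2, 0).
v_1 = A·v_0 = (6, 2, 0).
v_2 = A·v_1 = (-14, -6, 8).

v_2 = (-14, -6, 8)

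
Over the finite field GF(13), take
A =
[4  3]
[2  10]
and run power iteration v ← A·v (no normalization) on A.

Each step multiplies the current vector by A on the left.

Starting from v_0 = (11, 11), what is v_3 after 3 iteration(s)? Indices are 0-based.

v_0 = (11, 11).
v_1 = A·v_0 = (12, 2).
v_2 = A·v_1 = (2, 5).
v_3 = A·v_2 = (10, 2).

v_3 = (10, 2)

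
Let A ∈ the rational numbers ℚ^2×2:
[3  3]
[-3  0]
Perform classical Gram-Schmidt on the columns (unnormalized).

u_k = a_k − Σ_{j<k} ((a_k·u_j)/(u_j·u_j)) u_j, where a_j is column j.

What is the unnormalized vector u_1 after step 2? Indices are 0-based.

u_1 = (3/2, 3/2)

Step 1: u_0 = a_0 = (3, -3).
Step 2: u_1 = a_1 − (1/2)·u_0 = (3/2, 3/2).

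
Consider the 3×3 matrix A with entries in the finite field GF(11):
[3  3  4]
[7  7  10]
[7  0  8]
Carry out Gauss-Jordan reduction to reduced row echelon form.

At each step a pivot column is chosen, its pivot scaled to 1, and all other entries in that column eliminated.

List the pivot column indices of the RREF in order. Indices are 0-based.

pivot columns: 0, 1, 2

pivot(0,0)=3: scale R0 → (1, 1, 5)
  clear (1,0): R1 −= (7)R0 → (0, 0, 8)
  clear (2,0): R2 −= (7)R0 → (0, 4, 6)
pivot(1,1): swap R1↔R2
pivot(1,1)=4: scale R1 → (0, 1, 7)
  clear (0,1): R0 −= (1)R1 → (1, 0, 9)
pivot(2,2)=8: scale R2 → (0, 0, 1)
  clear (0,2): R0 −= (9)R2 → (1, 0, 0)
  clear (1,2): R1 −= (7)R2 → (0, 1, 0)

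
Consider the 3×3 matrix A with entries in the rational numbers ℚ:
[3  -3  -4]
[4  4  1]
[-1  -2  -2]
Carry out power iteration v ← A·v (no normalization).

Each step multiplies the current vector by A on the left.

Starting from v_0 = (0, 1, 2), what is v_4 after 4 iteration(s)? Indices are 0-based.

v_0 = (0, 1, 2).
v_1 = A·v_0 = (-11, 6, -6).
v_2 = A·v_1 = (-27, -26, 11).
v_3 = A·v_2 = (-47, -201, 57).
v_4 = A·v_3 = (234, -935, 335).

v_4 = (234, -935, 335)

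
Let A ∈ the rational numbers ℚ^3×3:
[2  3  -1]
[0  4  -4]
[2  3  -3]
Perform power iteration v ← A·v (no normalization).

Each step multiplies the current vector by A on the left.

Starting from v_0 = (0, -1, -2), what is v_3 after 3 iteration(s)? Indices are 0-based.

v_3 = (25, 12, 23)

v_0 = (0, -1, -2).
v_1 = A·v_0 = (-1, 4, 3).
v_2 = A·v_1 = (7, 4, 1).
v_3 = A·v_2 = (25, 12, 23).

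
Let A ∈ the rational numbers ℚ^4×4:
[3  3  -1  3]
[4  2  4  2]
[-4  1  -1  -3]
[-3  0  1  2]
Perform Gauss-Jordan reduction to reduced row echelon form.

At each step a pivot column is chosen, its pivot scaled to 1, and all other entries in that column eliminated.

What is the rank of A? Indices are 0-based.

rank = 4

[1] R0 /= 3  ⇒  (1, 1, -1/3, 1)
     R1 -= 4·R0  ⇒  (0, -2, 16/3, -2)
     R2 -= -4·R0  ⇒  (0, 5, -7/3, 1)
     R3 -= -3·R0  ⇒  (0, 3, 0, 5)
[2] R1 /= -2  ⇒  (0, 1, -8/3, 1)
     R0 -= 1·R1  ⇒  (1, 0, 7/3, 0)
     R2 -= 5·R1  ⇒  (0, 0, 11, -4)
     R3 -= 3·R1  ⇒  (0, 0, 8, 2)
[3] R2 /= 11  ⇒  (0, 0, 1, -4/11)
     R0 -= 7/3·R2  ⇒  (1, 0, 0, 28/33)
     R1 -= -8/3·R2  ⇒  (0, 1, 0, 1/33)
     R3 -= 8·R2  ⇒  (0, 0, 0, 54/11)
[4] R3 /= 54/11  ⇒  (0, 0, 0, 1)
     R0 -= 28/33·R3  ⇒  (1, 0, 0, 0)
     R1 -= 1/33·R3  ⇒  (0, 1, 0, 0)
     R2 -= -4/11·R3  ⇒  (0, 0, 1, 0)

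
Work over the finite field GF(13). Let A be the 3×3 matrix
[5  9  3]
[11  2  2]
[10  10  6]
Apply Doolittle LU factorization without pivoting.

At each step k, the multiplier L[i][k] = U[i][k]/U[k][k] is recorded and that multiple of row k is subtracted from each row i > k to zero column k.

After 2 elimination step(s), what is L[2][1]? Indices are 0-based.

L[2][1] = 6

[col 0] pivot 5
  R1 -= 10*R0 → (0, 3, 11)  (L[1][0] := 10)
  R2 -= 2*R0 → (0, 5, 0)  (L[2][0] := 2)
[col 1] pivot 3
  R2 -= 6*R1 → (0, 0, 12)  (L[2][1] := 6)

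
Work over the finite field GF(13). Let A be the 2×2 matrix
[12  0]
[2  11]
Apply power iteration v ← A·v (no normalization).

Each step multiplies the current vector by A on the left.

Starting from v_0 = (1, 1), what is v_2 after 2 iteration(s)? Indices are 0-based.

v_2 = (1, 11)

v_0 = (1, 1).
v_1 = A·v_0 = (12, 0).
v_2 = A·v_1 = (1, 11).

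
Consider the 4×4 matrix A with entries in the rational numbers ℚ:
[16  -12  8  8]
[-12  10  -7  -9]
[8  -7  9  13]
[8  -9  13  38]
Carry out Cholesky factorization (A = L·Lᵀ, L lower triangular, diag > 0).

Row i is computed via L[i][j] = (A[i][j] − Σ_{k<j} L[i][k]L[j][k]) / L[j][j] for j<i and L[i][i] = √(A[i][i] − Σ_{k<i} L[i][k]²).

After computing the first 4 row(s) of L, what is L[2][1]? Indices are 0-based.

Step 1: L[0][0] = √(16) = 4.
  L[1][0] = (-12) / L[0][0] = -3.
Step 2: L[1][1] = √(1) = 1.
  L[2][0] = (8) / L[0][0] = 2.
  L[2][1] = (-1) / L[1][1] = -1.
Step 3: L[2][2] = √(4) = 2.
  L[3][0] = (8) / L[0][0] = 2.
  L[3][1] = (-3) / L[1][1] = -3.
  L[3][2] = (6) / L[2][2] = 3.
Step 4: L[3][3] = √(16) = 4.

L[2][1] = -1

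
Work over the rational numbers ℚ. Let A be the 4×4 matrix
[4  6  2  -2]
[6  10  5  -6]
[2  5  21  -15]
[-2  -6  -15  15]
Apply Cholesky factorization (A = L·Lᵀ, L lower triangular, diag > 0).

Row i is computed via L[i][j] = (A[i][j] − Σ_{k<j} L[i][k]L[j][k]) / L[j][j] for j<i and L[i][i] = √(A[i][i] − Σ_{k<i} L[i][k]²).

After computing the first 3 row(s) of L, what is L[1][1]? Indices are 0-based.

L[1][1] = 1

Step 1: L[0][0] = √(4) = 2.
  L[1][0] = (6) / L[0][0] = 3.
Step 2: L[1][1] = √(1) = 1.
  L[2][0] = (2) / L[0][0] = 1.
  L[2][1] = (2) / L[1][1] = 2.
Step 3: L[2][2] = √(16) = 4.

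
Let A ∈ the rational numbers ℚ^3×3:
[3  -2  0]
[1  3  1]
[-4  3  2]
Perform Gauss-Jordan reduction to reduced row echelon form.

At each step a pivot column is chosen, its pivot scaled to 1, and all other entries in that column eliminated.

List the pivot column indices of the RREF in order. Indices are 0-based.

pivot columns: 0, 1, 2

step 1: normalize row 0 (÷3) = (1, -2/3, 0)
  row 1: subtract 1×row0 = (0, 11/3, 1)
  row 2: subtract -4×row0 = (0, 1/3, 2)
step 2: normalize row 1 (÷11/3) = (0, 1, 3/11)
  row 0: subtract -2/3×row1 = (1, 0, 2/11)
  row 2: subtract 1/3×row1 = (0, 0, 21/11)
step 3: normalize row 2 (÷21/11) = (0, 0, 1)
  row 0: subtract 2/11×row2 = (1, 0, 0)
  row 1: subtract 3/11×row2 = (0, 1, 0)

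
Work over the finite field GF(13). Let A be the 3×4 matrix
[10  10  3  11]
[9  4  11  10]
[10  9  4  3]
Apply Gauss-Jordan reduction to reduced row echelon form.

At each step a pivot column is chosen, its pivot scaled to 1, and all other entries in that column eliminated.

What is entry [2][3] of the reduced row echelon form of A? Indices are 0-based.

step 1: normalize row 0 (÷10) = (1, 1, 12, 5)
  row 1: subtract 9×row0 = (0, 8, 7, 4)
  row 2: subtract 10×row0 = (0, 12, 1, 5)
step 2: normalize row 1 (÷8) = (0, 1, 9, 7)
  row 0: subtract 1×row1 = (1, 0, 3, 11)
  row 2: subtract 12×row1 = (0, 0, 10, 12)
step 3: normalize row 2 (÷10) = (0, 0, 1, 9)
  row 0: subtract 3×row2 = (1, 0, 0, 10)
  row 1: subtract 9×row2 = (0, 1, 0, 4)

M[2][3] = 9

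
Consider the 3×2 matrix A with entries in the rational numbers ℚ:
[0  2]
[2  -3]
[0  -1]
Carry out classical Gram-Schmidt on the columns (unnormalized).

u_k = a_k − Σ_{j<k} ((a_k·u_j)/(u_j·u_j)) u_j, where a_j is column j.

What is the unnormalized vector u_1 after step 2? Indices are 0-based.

u_1 = (2, 0, -1)

Step 1: u_0 = a_0 = (0, 2, 0).
Step 2: u_1 = a_1 − (-3/2)·u_0 = (2, 0, -1).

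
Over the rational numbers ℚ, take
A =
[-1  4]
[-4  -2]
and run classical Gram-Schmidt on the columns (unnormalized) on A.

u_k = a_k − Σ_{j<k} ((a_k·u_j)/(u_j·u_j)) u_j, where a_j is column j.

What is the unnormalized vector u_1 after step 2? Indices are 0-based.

u_1 = (72/17, -18/17)

Step 1: u_0 = a_0 = (-1, -4).
Step 2: u_1 = a_1 − (4/17)·u_0 = (72/17, -18/17).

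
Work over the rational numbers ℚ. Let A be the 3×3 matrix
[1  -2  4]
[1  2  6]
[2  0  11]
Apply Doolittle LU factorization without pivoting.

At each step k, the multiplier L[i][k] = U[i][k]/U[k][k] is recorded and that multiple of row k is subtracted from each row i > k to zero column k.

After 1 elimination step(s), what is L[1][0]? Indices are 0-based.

L[1][0] = 1

Step 1: pivot at (0,0) is 1.
  row1 ← row1 − (1)·row0  ⇒  L[1][0]=1, U row1=(0, 4, 2)
  row2 ← row2 − (2)·row0  ⇒  L[2][0]=2, U row2=(0, 4, 3)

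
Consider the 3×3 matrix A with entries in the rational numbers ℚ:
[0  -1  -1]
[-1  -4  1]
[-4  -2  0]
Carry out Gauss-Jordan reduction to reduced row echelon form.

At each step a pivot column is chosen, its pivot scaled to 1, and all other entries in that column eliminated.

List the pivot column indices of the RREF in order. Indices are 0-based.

pivot(0,0): swap R0↔R1
pivot(0,0)=-1: scale R0 → (1, 4, -1)
  clear (2,0): R2 −= (-4)R0 → (0, 14, -4)
pivot(1,1)=-1: scale R1 → (0, 1, 1)
  clear (0,1): R0 −= (4)R1 → (1, 0, -5)
  clear (2,1): R2 −= (14)R1 → (0, 0, -18)
pivot(2,2)=-18: scale R2 → (0, 0, 1)
  clear (0,2): R0 −= (-5)R2 → (1, 0, 0)
  clear (1,2): R1 −= (1)R2 → (0, 1, 0)

pivot columns: 0, 1, 2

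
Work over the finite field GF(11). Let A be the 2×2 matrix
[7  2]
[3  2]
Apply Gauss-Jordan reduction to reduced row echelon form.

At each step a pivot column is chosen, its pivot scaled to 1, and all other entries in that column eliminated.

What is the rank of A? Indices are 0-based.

step 1: normalize row 0 (÷7) = (1, 5)
  row 1: subtract 3×row0 = (0, 9)
step 2: normalize row 1 (÷9) = (0, 1)
  row 0: subtract 5×row1 = (1, 0)

rank = 2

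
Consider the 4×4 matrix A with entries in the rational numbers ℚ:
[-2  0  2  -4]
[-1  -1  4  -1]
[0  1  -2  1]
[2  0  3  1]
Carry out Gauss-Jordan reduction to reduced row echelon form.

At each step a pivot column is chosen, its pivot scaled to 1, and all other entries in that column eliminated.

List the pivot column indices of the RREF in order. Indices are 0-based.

pivot columns: 0, 1, 2, 3

step 1: normalize row 0 (÷-2) = (1, 0, -1, 2)
  row 1: subtract -1×row0 = (0, -1, 3, 1)
  row 3: subtract 2×row0 = (0, 0, 5, -3)
step 2: normalize row 1 (÷-1) = (0, 1, -3, -1)
  row 2: subtract 1×row1 = (0, 0, 1, 2)
step 3: normalize row 2 (÷1) = (0, 0, 1, 2)
  row 0: subtract -1×row2 = (1, 0, 0, 4)
  row 1: subtract -3×row2 = (0, 1, 0, 5)
  row 3: subtract 5×row2 = (0, 0, 0, -13)
step 4: normalize row 3 (÷-13) = (0, 0, 0, 1)
  row 0: subtract 4×row3 = (1, 0, 0, 0)
  row 1: subtract 5×row3 = (0, 1, 0, 0)
  row 2: subtract 2×row3 = (0, 0, 1, 0)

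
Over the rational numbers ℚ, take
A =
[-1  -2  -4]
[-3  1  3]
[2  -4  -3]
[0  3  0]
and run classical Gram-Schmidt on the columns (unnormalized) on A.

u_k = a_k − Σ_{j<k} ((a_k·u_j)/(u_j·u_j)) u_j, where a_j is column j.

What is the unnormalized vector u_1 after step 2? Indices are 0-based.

Step 1: u_0 = a_0 = (-1, -3, 2, 0).
Step 2: u_1 = a_1 − (-9/14)·u_0 = (-37/14, -13/14, -19/7, 3).

u_1 = (-37/14, -13/14, -19/7, 3)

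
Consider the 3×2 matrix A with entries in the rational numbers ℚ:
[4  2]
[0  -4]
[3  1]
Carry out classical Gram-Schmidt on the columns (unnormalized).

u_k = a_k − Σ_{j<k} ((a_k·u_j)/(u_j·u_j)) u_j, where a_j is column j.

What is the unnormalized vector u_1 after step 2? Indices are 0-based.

u_1 = (6/25, -4, -8/25)

Step 1: u_0 = a_0 = (4, 0, 3).
Step 2: u_1 = a_1 − (11/25)·u_0 = (6/25, -4, -8/25).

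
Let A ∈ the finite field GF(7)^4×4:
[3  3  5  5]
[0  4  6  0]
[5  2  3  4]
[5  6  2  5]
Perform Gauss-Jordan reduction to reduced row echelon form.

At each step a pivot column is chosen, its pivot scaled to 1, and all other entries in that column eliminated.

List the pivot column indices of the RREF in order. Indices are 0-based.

pivot columns: 0, 1, 2, 3

[1] R0 /= 3  ⇒  (1, 1, 4, 4)
     R2 -= 5·R0  ⇒  (0, 4, 4, 5)
     R3 -= 5·R0  ⇒  (0, 1, 3, 6)
[2] R1 /= 4  ⇒  (0, 1, 5, 0)
     R0 -= 1·R1  ⇒  (1, 0, 6, 4)
     R2 -= 4·R1  ⇒  (0, 0, 5, 5)
     R3 -= 1·R1  ⇒  (0, 0, 5, 6)
[3] R2 /= 5  ⇒  (0, 0, 1, 1)
     R0 -= 6·R2  ⇒  (1, 0, 0, 5)
     R1 -= 5·R2  ⇒  (0, 1, 0, 2)
     R3 -= 5·R2  ⇒  (0, 0, 0, 1)
[4] R3 /= 1  ⇒  (0, 0, 0, 1)
     R0 -= 5·R3  ⇒  (1, 0, 0, 0)
     R1 -= 2·R3  ⇒  (0, 1, 0, 0)
     R2 -= 1·R3  ⇒  (0, 0, 1, 0)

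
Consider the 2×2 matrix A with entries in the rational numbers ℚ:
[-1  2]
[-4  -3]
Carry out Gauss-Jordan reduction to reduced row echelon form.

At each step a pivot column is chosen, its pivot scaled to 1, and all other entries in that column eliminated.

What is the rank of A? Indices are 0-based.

rank = 2

[1] R0 /= -1  ⇒  (1, -2)
     R1 -= -4·R0  ⇒  (0, -11)
[2] R1 /= -11  ⇒  (0, 1)
     R0 -= -2·R1  ⇒  (1, 0)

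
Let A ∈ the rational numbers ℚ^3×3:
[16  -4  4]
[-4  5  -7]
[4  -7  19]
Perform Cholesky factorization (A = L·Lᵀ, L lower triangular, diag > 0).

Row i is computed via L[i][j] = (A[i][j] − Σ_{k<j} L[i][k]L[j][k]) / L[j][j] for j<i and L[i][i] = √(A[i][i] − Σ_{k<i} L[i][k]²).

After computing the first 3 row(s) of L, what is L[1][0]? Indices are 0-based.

Step 1: L[0][0] = √(16) = 4.
  L[1][0] = (-4) / L[0][0] = -1.
Step 2: L[1][1] = √(4) = 2.
  L[2][0] = (4) / L[0][0] = 1.
  L[2][1] = (-6) / L[1][1] = -3.
Step 3: L[2][2] = √(9) = 3.

L[1][0] = -1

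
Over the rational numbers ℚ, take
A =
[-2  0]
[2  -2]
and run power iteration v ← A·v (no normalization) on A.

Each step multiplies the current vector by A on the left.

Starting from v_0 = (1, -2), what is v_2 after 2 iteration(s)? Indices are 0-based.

v_2 = (4, -16)

v_0 = (1, -2).
v_1 = A·v_0 = (-2, 6).
v_2 = A·v_1 = (4, -16).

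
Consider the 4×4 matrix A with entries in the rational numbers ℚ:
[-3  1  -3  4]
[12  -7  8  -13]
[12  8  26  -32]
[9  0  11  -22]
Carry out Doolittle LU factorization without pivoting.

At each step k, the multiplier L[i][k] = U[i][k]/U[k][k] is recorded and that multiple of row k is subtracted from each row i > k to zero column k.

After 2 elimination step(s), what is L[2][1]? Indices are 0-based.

k=0: U[0][0]=-3
  eliminate (1,0): mult=-4, new row 1: (0, -3, -4, 3); set L[1][0]=-4
  eliminate (2,0): mult=-4, new row 2: (0, 12, 14, -16); set L[2][0]=-4
  eliminate (3,0): mult=-3, new row 3: (0, 3, 2, -10); set L[3][0]=-3
k=1: U[1][1]=-3
  eliminate (2,1): mult=-4, new row 2: (0, 0, -2, -4); set L[2][1]=-4
  eliminate (3,1): mult=-1, new row 3: (0, 0, -2, -7); set L[3][1]=-1

L[2][1] = -4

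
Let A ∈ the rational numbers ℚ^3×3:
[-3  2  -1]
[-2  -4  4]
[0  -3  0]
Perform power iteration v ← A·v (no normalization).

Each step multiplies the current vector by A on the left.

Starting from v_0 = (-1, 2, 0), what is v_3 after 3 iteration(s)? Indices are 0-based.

v_3 = (35, 182, 42)

v_0 = (-1, 2, 0).
v_1 = A·v_0 = (7, -6, -6).
v_2 = A·v_1 = (-27, -14, 18).
v_3 = A·v_2 = (35, 182, 42).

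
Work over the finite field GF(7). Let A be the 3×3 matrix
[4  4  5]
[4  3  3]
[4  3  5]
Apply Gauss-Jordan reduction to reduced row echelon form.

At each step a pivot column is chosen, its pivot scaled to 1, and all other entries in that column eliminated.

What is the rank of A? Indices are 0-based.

rank = 3

[1] R0 /= 4  ⇒  (1, 1, 3)
     R1 -= 4·R0  ⇒  (0, 6, 5)
     R2 -= 4·R0  ⇒  (0, 6, 0)
[2] R1 /= 6  ⇒  (0, 1, 2)
     R0 -= 1·R1  ⇒  (1, 0, 1)
     R2 -= 6·R1  ⇒  (0, 0, 2)
[3] R2 /= 2  ⇒  (0, 0, 1)
     R0 -= 1·R2  ⇒  (1, 0, 0)
     R1 -= 2·R2  ⇒  (0, 1, 0)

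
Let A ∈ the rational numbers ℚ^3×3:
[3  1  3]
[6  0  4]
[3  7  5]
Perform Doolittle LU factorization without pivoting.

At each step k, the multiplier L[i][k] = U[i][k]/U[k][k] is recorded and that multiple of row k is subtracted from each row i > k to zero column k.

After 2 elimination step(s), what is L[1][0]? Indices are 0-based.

L[1][0] = 2

Step 1: pivot at (0,0) is 3.
  row1 ← row1 − (2)·row0  ⇒  L[1][0]=2, U row1=(0, -2, -2)
  row2 ← row2 − (1)·row0  ⇒  L[2][0]=1, U row2=(0, 6, 2)
Step 2: pivot at (1,1) is -2.
  row2 ← row2 − (-3)·row1  ⇒  L[2][1]=-3, U row2=(0, 0, -4)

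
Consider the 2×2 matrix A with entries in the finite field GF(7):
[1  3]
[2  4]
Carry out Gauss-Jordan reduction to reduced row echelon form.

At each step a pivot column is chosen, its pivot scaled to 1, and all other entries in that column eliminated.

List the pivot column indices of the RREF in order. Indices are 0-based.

[1] R0 /= 1  ⇒  (1, 3)
     R1 -= 2·R0  ⇒  (0, 5)
[2] R1 /= 5  ⇒  (0, 1)
     R0 -= 3·R1  ⇒  (1, 0)

pivot columns: 0, 1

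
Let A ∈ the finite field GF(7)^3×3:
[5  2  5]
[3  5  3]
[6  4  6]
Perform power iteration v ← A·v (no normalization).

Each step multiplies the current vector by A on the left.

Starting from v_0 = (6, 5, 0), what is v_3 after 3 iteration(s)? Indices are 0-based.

v_3 = (2, 3, 5)

v_0 = (6, 5, 0).
v_1 = A·v_0 = (5, 1, 0).
v_2 = A·v_1 = (6, 6, 6).
v_3 = A·v_2 = (2, 3, 5).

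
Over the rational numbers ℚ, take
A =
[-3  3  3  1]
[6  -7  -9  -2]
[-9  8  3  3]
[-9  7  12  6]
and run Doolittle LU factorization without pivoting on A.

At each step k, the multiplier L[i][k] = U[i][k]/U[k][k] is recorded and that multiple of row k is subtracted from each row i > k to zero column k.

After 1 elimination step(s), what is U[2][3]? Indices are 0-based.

U[2][3] = 0

k=0: U[0][0]=-3
  eliminate (1,0): mult=-2, new row 1: (0, -1, -3, 0); set L[1][0]=-2
  eliminate (2,0): mult=3, new row 2: (0, -1, -6, 0); set L[2][0]=3
  eliminate (3,0): mult=3, new row 3: (0, -2, 3, 3); set L[3][0]=3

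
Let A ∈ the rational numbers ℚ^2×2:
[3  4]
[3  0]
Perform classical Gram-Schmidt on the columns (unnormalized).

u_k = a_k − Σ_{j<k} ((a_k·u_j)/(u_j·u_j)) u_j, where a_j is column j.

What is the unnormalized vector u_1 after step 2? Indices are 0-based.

Step 1: u_0 = a_0 = (3, 3).
Step 2: u_1 = a_1 − (2/3)·u_0 = (2, -2).

u_1 = (2, -2)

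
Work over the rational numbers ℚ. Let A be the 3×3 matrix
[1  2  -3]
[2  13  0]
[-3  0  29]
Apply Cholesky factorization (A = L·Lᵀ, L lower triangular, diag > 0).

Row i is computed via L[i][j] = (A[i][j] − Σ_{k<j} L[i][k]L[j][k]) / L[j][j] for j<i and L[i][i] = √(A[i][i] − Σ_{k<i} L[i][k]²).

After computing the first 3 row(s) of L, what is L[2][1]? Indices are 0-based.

Step 1: L[0][0] = √(1) = 1.
  L[1][0] = (2) / L[0][0] = 2.
Step 2: L[1][1] = √(9) = 3.
  L[2][0] = (-3) / L[0][0] = -3.
  L[2][1] = (6) / L[1][1] = 2.
Step 3: L[2][2] = √(16) = 4.

L[2][1] = 2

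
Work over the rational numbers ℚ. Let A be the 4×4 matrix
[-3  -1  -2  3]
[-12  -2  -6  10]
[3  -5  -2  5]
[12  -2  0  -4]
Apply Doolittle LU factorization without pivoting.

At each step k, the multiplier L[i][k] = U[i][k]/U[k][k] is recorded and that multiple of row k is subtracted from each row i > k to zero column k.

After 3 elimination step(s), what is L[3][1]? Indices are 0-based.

[col 0] pivot -3
  R1 -= 4*R0 → (0, 2, 2, -2)  (L[1][0] := 4)
  R2 -= -1*R0 → (0, -6, -4, 8)  (L[2][0] := -1)
  R3 -= -4*R0 → (0, -6, -8, 8)  (L[3][0] := -4)
[col 1] pivot 2
  R2 -= -3*R1 → (0, 0, 2, 2)  (L[2][1] := -3)
  R3 -= -3*R1 → (0, 0, -2, 2)  (L[3][1] := -3)
[col 2] pivot 2
  R3 -= -1*R2 → (0, 0, 0, 4)  (L[3][2] := -1)

L[3][1] = -3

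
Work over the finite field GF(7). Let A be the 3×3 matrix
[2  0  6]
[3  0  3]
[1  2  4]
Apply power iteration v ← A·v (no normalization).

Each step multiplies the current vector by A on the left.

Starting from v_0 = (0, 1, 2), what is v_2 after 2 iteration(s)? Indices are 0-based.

v_0 = (0, 1, 2).
v_1 = A·v_0 = (5, 6, 3).
v_2 = A·v_1 = (0, 3, 1).

v_2 = (0, 3, 1)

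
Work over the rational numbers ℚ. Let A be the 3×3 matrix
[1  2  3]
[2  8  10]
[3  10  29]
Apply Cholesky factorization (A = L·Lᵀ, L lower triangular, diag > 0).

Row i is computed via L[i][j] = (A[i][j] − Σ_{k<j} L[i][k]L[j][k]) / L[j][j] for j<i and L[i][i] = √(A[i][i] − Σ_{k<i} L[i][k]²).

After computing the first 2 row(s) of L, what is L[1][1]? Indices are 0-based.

Step 1: L[0][0] = √(1) = 1.
  L[1][0] = (2) / L[0][0] = 2.
Step 2: L[1][1] = √(4) = 2.

L[1][1] = 2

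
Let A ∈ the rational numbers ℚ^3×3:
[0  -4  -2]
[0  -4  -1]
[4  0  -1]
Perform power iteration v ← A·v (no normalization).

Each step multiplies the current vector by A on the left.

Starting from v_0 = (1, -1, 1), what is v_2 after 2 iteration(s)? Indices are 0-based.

v_0 = (1, -1, 1).
v_1 = A·v_0 = (2, 3, 3).
v_2 = A·v_1 = (-18, -15, 5).

v_2 = (-18, -15, 5)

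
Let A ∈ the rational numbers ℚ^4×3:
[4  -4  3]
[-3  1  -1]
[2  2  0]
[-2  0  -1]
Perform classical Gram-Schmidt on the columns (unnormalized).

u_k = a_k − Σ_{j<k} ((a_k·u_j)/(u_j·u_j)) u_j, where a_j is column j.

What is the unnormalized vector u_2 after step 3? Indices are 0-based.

u_2 = (5/39, 16/39, 2/39, -4/13)

Step 1: u_0 = a_0 = (4, -3, 2, -2).
Step 2: u_1 = a_1 − (-5/11)·u_0 = (-24/11, -4/11, 32/11, -10/11).
Step 3: u_2 = a_2 − (17/33)·u_0 − (-29/78)·u_1 = (5/39, 16/39, 2/39, -4/13).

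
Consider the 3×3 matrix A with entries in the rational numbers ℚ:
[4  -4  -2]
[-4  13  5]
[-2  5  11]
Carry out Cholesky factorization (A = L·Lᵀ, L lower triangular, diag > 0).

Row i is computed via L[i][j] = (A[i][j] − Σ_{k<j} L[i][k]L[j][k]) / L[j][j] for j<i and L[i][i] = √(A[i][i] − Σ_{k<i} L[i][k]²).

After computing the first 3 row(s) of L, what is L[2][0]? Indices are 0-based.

L[2][0] = -1

Step 1: L[0][0] = √(4) = 2.
  L[1][0] = (-4) / L[0][0] = -2.
Step 2: L[1][1] = √(9) = 3.
  L[2][0] = (-2) / L[0][0] = -1.
  L[2][1] = (3) / L[1][1] = 1.
Step 3: L[2][2] = √(9) = 3.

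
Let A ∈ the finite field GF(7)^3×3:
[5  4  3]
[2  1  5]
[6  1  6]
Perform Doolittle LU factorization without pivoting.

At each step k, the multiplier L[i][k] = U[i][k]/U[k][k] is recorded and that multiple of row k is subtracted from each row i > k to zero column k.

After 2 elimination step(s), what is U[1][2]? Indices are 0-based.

U[1][2] = 1

[col 0] pivot 5
  R1 -= 6*R0 → (0, 5, 1)  (L[1][0] := 6)
  R2 -= 4*R0 → (0, 6, 1)  (L[2][0] := 4)
[col 1] pivot 5
  R2 -= 4*R1 → (0, 0, 4)  (L[2][1] := 4)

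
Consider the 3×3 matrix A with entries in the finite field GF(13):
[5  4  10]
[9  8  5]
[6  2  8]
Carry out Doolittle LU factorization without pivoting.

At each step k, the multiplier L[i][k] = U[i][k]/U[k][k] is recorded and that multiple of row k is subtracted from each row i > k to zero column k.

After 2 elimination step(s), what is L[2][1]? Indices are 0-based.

L[2][1] = 3

k=0: U[0][0]=5
  eliminate (1,0): mult=7, new row 1: (0, 6, 0); set L[1][0]=7
  eliminate (2,0): mult=9, new row 2: (0, 5, 9); set L[2][0]=9
k=1: U[1][1]=6
  eliminate (2,1): mult=3, new row 2: (0, 0, 9); set L[2][1]=3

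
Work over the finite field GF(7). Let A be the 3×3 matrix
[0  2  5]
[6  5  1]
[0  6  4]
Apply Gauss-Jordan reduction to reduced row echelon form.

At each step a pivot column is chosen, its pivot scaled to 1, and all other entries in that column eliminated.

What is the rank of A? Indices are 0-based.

rank = 3

pivot(0,0): swap R0↔R1
pivot(0,0)=6: scale R0 → (1, 2, 6)
pivot(1,1)=2: scale R1 → (0, 1, 6)
  clear (0,1): R0 −= (2)R1 → (1, 0, 1)
  clear (2,1): R2 −= (6)R1 → (0, 0, 3)
pivot(2,2)=3: scale R2 → (0, 0, 1)
  clear (0,2): R0 −= (1)R2 → (1, 0, 0)
  clear (1,2): R1 −= (6)R2 → (0, 1, 0)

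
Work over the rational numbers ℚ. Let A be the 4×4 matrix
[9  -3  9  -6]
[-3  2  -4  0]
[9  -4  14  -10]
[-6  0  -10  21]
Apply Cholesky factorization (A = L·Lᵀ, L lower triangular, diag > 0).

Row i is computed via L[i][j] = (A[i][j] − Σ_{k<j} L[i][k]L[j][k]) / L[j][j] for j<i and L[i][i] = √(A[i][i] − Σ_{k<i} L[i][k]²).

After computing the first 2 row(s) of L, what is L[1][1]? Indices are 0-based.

L[1][1] = 1

Step 1: L[0][0] = √(9) = 3.
  L[1][0] = (-3) / L[0][0] = -1.
Step 2: L[1][1] = √(1) = 1.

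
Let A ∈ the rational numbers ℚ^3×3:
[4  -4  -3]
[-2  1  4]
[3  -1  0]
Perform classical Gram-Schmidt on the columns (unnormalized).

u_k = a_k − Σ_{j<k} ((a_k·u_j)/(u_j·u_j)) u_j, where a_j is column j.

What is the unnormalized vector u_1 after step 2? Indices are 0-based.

u_1 = (-32/29, -13/29, 34/29)

Step 1: u_0 = a_0 = (4, -2, 3).
Step 2: u_1 = a_1 − (-21/29)·u_0 = (-32/29, -13/29, 34/29).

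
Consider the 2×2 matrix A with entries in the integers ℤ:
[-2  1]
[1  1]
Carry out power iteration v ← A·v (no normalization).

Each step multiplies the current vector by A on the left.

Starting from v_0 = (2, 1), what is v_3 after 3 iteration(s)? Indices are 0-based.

v_3 = (-18, 9)

v_0 = (2, 1).
v_1 = A·v_0 = (-3, 3).
v_2 = A·v_1 = (9, 0).
v_3 = A·v_2 = (-18, 9).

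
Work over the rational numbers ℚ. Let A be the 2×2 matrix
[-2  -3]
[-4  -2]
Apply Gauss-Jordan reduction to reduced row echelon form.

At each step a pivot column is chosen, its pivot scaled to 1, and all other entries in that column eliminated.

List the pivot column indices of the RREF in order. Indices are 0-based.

pivot columns: 0, 1

step 1: normalize row 0 (÷-2) = (1, 3/2)
  row 1: subtract -4×row0 = (0, 4)
step 2: normalize row 1 (÷4) = (0, 1)
  row 0: subtract 3/2×row1 = (1, 0)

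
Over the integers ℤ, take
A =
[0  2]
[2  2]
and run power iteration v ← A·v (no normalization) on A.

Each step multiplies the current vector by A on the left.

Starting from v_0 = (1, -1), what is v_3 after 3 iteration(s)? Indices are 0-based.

v_3 = (-8, -8)

v_0 = (1, -1).
v_1 = A·v_0 = (-2, 0).
v_2 = A·v_1 = (0, -4).
v_3 = A·v_2 = (-8, -8).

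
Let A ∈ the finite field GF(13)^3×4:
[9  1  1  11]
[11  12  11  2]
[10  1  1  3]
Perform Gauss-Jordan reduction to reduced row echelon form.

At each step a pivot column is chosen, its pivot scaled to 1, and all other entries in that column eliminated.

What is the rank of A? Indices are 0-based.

[1] R0 /= 9  ⇒  (1, 3, 3, 7)
     R1 -= 11·R0  ⇒  (0, 5, 4, 3)
     R2 -= 10·R0  ⇒  (0, 10, 10, 11)
[2] R1 /= 5  ⇒  (0, 1, 6, 11)
     R0 -= 3·R1  ⇒  (1, 0, 11, 0)
     R2 -= 10·R1  ⇒  (0, 0, 2, 5)
[3] R2 /= 2  ⇒  (0, 0, 1, 9)
     R0 -= 11·R2  ⇒  (1, 0, 0, 5)
     R1 -= 6·R2  ⇒  (0, 1, 0, 9)

rank = 3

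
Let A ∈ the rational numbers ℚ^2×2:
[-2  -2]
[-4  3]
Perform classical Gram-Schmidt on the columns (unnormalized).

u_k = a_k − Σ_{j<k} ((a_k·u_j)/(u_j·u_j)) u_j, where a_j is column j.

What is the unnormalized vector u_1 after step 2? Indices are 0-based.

u_1 = (-14/5, 7/5)

Step 1: u_0 = a_0 = (-2, -4).
Step 2: u_1 = a_1 − (-2/5)·u_0 = (-14/5, 7/5).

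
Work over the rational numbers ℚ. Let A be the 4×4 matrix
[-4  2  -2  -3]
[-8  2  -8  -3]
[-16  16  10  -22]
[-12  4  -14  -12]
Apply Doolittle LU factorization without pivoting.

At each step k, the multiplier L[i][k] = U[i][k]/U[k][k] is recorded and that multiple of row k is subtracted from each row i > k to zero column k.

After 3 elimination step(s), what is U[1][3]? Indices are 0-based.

U[1][3] = 3

k=0: U[0][0]=-4
  eliminate (1,0): mult=2, new row 1: (0, -2, -4, 3); set L[1][0]=2
  eliminate (2,0): mult=4, new row 2: (0, 8, 18, -10); set L[2][0]=4
  eliminate (3,0): mult=3, new row 3: (0, -2, -8, -3); set L[3][0]=3
k=1: U[1][1]=-2
  eliminate (2,1): mult=-4, new row 2: (0, 0, 2, 2); set L[2][1]=-4
  eliminate (3,1): mult=1, new row 3: (0, 0, -4, -6); set L[3][1]=1
k=2: U[2][2]=2
  eliminate (3,2): mult=-2, new row 3: (0, 0, 0, -2); set L[3][2]=-2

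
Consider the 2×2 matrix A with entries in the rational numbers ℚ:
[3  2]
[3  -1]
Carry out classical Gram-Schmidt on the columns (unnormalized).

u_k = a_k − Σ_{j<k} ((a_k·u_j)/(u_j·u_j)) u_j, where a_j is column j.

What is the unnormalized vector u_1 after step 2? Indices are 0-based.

u_1 = (3/2, -3/2)

Step 1: u_0 = a_0 = (3, 3).
Step 2: u_1 = a_1 − (1/6)·u_0 = (3/2, -3/2).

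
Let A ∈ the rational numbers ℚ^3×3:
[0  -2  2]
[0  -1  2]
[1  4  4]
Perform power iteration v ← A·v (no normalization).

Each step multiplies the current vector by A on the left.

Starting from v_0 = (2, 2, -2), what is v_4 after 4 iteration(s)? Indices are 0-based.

v_0 = (2, 2, -2).
v_1 = A·v_0 = (-8, -6, 2).
v_2 = A·v_1 = (16, 10, -24).
v_3 = A·v_2 = (-68, -58, -40).
v_4 = A·v_3 = (36, -22, -460).

v_4 = (36, -22, -460)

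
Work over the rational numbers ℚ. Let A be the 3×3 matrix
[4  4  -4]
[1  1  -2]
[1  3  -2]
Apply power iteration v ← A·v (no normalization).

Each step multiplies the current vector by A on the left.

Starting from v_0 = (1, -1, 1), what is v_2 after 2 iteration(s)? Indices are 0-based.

v_0 = (1, -1, 1).
v_1 = A·v_0 = (-4, -2, -4).
v_2 = A·v_1 = (-8, 2, -2).

v_2 = (-8, 2, -2)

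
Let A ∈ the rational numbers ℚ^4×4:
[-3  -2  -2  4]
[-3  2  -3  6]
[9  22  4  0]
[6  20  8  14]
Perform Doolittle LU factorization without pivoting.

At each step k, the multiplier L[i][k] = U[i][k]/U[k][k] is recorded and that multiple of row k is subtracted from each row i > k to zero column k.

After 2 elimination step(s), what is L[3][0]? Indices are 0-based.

k=0: U[0][0]=-3
  eliminate (1,0): mult=1, new row 1: (0, 4, -1, 2); set L[1][0]=1
  eliminate (2,0): mult=-3, new row 2: (0, 16, -2, 12); set L[2][0]=-3
  eliminate (3,0): mult=-2, new row 3: (0, 16, 4, 22); set L[3][0]=-2
k=1: U[1][1]=4
  eliminate (2,1): mult=4, new row 2: (0, 0, 2, 4); set L[2][1]=4
  eliminate (3,1): mult=4, new row 3: (0, 0, 8, 14); set L[3][1]=4

L[3][0] = -2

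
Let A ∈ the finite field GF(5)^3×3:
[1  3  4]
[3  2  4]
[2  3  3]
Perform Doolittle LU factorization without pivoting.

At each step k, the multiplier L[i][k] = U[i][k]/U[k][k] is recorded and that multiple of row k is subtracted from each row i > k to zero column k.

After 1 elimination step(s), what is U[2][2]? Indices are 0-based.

[col 0] pivot 1
  R1 -= 3*R0 → (0, 3, 2)  (L[1][0] := 3)
  R2 -= 2*R0 → (0, 2, 0)  (L[2][0] := 2)

U[2][2] = 0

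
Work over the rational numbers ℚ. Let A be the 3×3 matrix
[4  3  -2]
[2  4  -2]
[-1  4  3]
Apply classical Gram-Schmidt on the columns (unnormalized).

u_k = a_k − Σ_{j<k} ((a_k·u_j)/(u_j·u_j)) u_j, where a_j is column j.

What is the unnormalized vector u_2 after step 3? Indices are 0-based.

u_2 = (48/55, -76/55, 8/11)

Step 1: u_0 = a_0 = (4, 2, -1).
Step 2: u_1 = a_1 − (16/21)·u_0 = (-1/21, 52/21, 100/21).
Step 3: u_2 = a_2 − (-5/7)·u_0 − (18/55)·u_1 = (48/55, -76/55, 8/11).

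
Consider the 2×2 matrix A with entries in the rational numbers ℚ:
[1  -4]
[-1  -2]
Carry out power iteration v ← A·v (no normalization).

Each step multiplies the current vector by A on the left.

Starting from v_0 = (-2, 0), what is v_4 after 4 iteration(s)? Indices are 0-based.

v_4 = (-58, -26)

v_0 = (-2, 0).
v_1 = A·v_0 = (-2, 2).
v_2 = A·v_1 = (-10, -2).
v_3 = A·v_2 = (-2, 14).
v_4 = A·v_3 = (-58, -26).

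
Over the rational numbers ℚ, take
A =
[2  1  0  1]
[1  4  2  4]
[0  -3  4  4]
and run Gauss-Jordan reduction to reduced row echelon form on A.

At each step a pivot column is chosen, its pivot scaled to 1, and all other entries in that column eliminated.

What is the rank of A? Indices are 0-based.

pivot(0,0)=2: scale R0 → (1, 1/2, 0, 1/2)
  clear (1,0): R1 −= (1)R0 → (0, 7/2, 2, 7/2)
pivot(1,1)=7/2: scale R1 → (0, 1, 4/7, 1)
  clear (0,1): R0 −= (1/2)R1 → (1, 0, -2/7, 0)
  clear (2,1): R2 −= (-3)R1 → (0, 0, 40/7, 7)
pivot(2,2)=40/7: scale R2 → (0, 0, 1, 49/40)
  clear (0,2): R0 −= (-2/7)R2 → (1, 0, 0, 7/20)
  clear (1,2): R1 −= (4/7)R2 → (0, 1, 0, 3/10)

rank = 3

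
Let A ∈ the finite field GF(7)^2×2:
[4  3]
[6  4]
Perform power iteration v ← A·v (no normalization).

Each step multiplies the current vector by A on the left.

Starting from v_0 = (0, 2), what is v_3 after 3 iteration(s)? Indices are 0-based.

v_0 = (0, 2).
v_1 = A·v_0 = (6, 1).
v_2 = A·v_1 = (6, 5).
v_3 = A·v_2 = (4, 0).

v_3 = (4, 0)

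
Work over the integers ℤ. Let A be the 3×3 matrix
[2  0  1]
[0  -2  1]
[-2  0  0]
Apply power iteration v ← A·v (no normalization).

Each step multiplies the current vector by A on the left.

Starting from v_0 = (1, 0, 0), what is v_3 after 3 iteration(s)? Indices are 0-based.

v_0 = (1, 0, 0).
v_1 = A·v_0 = (2, 0, -2).
v_2 = A·v_1 = (2, -2, -4).
v_3 = A·v_2 = (0, 0, -4).

v_3 = (0, 0, -4)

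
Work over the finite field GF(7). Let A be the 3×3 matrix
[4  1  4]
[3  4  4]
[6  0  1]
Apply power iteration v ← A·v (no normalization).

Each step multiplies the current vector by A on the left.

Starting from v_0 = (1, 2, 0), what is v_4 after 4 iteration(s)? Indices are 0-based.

v_4 = (5, 0, 4)

v_0 = (1, 2, 0).
v_1 = A·v_0 = (6, 4, 6).
v_2 = A·v_1 = (3, 2, 0).
v_3 = A·v_2 = (0, 3, 4).
v_4 = A·v_3 = (5, 0, 4).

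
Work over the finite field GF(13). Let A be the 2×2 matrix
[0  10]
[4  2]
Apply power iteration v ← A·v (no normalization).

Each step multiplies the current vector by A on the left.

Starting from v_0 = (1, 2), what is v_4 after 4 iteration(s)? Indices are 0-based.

v_4 = (11, 2)

v_0 = (1, 2).
v_1 = A·v_0 = (7, 8).
v_2 = A·v_1 = (2, 5).
v_3 = A·v_2 = (11, 5).
v_4 = A·v_3 = (11, 2).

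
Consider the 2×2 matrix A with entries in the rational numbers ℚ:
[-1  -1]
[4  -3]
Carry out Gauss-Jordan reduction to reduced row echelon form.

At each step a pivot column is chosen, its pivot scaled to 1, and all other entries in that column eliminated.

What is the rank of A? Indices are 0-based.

rank = 2

pivot(0,0)=-1: scale R0 → (1, 1)
  clear (1,0): R1 −= (4)R0 → (0, -7)
pivot(1,1)=-7: scale R1 → (0, 1)
  clear (0,1): R0 −= (1)R1 → (1, 0)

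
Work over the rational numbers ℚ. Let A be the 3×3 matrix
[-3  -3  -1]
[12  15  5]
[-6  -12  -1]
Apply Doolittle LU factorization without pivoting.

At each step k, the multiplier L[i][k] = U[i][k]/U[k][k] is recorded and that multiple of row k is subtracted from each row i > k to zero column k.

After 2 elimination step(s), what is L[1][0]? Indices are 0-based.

[col 0] pivot -3
  R1 -= -4*R0 → (0, 3, 1)  (L[1][0] := -4)
  R2 -= 2*R0 → (0, -6, 1)  (L[2][0] := 2)
[col 1] pivot 3
  R2 -= -2*R1 → (0, 0, 3)  (L[2][1] := -2)

L[1][0] = -4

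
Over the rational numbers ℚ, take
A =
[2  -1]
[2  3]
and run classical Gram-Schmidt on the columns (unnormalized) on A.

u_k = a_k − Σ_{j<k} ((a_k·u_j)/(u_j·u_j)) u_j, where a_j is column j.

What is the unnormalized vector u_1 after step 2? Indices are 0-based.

u_1 = (-2, 2)

Step 1: u_0 = a_0 = (2, 2).
Step 2: u_1 = a_1 − (1/2)·u_0 = (-2, 2).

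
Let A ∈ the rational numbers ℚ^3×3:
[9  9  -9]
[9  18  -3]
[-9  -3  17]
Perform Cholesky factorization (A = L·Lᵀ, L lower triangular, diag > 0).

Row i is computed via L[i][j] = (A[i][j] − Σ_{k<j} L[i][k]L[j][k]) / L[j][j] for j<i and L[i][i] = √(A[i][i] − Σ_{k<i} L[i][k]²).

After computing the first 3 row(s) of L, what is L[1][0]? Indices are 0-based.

L[1][0] = 3

Step 1: L[0][0] = √(9) = 3.
  L[1][0] = (9) / L[0][0] = 3.
Step 2: L[1][1] = √(9) = 3.
  L[2][0] = (-9) / L[0][0] = -3.
  L[2][1] = (6) / L[1][1] = 2.
Step 3: L[2][2] = √(4) = 2.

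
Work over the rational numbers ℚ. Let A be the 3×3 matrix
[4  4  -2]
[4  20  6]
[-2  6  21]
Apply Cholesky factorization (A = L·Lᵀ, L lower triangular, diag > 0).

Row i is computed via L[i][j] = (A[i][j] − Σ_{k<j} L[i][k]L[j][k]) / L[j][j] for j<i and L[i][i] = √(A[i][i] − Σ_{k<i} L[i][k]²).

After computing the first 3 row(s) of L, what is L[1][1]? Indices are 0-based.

L[1][1] = 4

Step 1: L[0][0] = √(4) = 2.
  L[1][0] = (4) / L[0][0] = 2.
Step 2: L[1][1] = √(16) = 4.
  L[2][0] = (-2) / L[0][0] = -1.
  L[2][1] = (8) / L[1][1] = 2.
Step 3: L[2][2] = √(16) = 4.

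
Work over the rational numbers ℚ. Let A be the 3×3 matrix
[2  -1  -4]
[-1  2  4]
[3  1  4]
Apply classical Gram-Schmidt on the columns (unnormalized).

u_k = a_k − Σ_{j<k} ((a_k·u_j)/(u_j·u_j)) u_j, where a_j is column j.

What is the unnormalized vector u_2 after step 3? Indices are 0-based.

Step 1: u_0 = a_0 = (2, -1, 3).
Step 2: u_1 = a_1 − (-1/14)·u_0 = (-6/7, 27/14, 17/14).
Step 3: u_2 = a_2 − (0)·u_0 − (224/83)·u_1 = (-140/83, -100/83, 60/83).

u_2 = (-140/83, -100/83, 60/83)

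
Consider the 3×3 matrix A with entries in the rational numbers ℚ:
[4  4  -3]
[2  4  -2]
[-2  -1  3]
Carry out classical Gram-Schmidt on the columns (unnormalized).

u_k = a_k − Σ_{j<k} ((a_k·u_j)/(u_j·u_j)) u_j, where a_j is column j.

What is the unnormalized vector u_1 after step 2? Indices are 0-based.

u_1 = (-1/3, 11/6, 7/6)

Step 1: u_0 = a_0 = (4, 2, -2).
Step 2: u_1 = a_1 − (13/12)·u_0 = (-1/3, 11/6, 7/6).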